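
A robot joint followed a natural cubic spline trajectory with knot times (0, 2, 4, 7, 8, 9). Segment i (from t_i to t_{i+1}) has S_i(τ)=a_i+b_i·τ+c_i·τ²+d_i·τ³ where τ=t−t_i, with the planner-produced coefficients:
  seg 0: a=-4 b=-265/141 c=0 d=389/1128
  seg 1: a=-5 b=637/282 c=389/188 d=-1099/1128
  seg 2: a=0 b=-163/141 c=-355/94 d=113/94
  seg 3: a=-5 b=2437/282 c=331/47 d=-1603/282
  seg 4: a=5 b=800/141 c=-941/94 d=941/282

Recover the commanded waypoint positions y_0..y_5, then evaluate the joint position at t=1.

y_0 = S_0(0) = a_0 = -4
y_1 = S_1(0) = a_1 = -5
y_2 = S_2(0) = a_2 = 0
y_3 = S_3(0) = a_3 = -5
y_4 = S_4(0) = a_4 = 5
y_5 = S_4(1) = 4
t_q=1 is in segment 0 (τ=1); S_0(τ)=-2081/376

y_0=-4 y_1=-5 y_2=0 y_3=-5 y_4=5 y_5=4
S(1) = -2081/376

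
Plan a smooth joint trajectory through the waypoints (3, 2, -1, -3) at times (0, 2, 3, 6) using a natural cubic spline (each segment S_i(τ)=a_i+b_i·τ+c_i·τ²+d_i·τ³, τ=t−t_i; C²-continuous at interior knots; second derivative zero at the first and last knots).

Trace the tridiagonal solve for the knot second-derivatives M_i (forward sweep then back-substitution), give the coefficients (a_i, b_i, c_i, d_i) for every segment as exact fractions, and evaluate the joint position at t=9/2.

  seg 0: a=3 b=127/282 c=0 d=-67/282
  seg 1: a=2 b=-677/282 c=-67/47 d=233/282
  seg 2: a=-1 b=-391/141 c=99/94 d=-11/94
S(9/2) = -2395/752

Δ: Δ0=-1/2, Δ1=-3, Δ2=-2/3
row 1: diag=6, rhs=-15; c'=1/6, d'=-5/2
row 2: denom=8−1·1/6=47/6; d'=(14−1·-5/2)/(47/6)=99/47
back: M2=99/47
back: M1=-5/2−1/6·99/47=-134/47
M: M0=0, M1=-134/47, M2=99/47, M3=0
seg 0: a=3, c=M0/2=0, d=(M1−M0)/(6·2)=-67/282, b=Δ0−h0·(2M0+M1)/6=127/282
seg 1: a=2, c=M1/2=-67/47, d=(M2−M1)/(6·1)=233/282, b=Δ1−h1·(2M1+M2)/6=-677/282
seg 2: a=-1, c=M2/2=99/94, d=(M3−M2)/(6·3)=-11/94, b=Δ2−h2·(2M2+M3)/6=-391/141
t_q=9/2 → seg 2, τ=3/2; S=-1+-391/141·τ+99/94·τ²+-11/94·τ³=-2395/752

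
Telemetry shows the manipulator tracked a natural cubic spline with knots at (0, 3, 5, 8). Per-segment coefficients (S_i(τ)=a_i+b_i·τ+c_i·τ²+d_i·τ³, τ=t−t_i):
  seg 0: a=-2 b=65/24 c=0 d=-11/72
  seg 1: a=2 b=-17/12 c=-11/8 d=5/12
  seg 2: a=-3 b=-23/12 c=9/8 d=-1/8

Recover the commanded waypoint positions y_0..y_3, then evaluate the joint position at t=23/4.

y_0=-2 y_1=2 y_2=-3 y_3=-2
S(23/4) = -1975/512

y_0 = S_0(0) = a_0 = -2
y_1 = S_1(0) = a_1 = 2
y_2 = S_2(0) = a_2 = -3
y_3 = S_2(3) = -2
t_q=23/4 is in segment 2 (τ=3/4); S_2(τ)=-1975/512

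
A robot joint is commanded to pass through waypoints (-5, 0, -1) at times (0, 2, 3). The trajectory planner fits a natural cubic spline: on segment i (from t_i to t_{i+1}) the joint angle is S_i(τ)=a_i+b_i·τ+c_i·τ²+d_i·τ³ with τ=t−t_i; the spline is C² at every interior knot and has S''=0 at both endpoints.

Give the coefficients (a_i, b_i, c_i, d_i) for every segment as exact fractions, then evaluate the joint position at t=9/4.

  seg 0: a=-5 b=11/3 c=0 d=-7/24
  seg 1: a=0 b=1/6 c=-7/4 d=7/12
S(9/4) = -15/256

Δ: Δ0=5/2, Δ1=-1
row 1: diag=6, rhs=-21; c'=1/6, d'=-7/2
back: M1=-7/2
M: M0=0, M1=-7/2, M2=0
seg 0: a=-5, c=M0/2=0, d=(M1−M0)/(6·2)=-7/24, b=Δ0−h0·(2M0+M1)/6=11/3
seg 1: a=0, c=M1/2=-7/4, d=(M2−M1)/(6·1)=7/12, b=Δ1−h1·(2M1+M2)/6=1/6
t_q=9/4 → seg 1, τ=1/4; S=0+1/6·τ+-7/4·τ²+7/12·τ³=-15/256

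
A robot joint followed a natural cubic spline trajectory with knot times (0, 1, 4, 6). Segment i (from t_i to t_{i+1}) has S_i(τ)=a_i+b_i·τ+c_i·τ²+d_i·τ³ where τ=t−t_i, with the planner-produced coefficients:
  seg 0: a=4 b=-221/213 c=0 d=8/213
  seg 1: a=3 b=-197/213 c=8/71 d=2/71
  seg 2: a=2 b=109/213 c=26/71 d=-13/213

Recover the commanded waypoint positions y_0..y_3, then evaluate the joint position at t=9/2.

y_0=4 y_1=3 y_2=2 y_3=4
S(9/2) = 1329/568

y_0 = S_0(0) = a_0 = 4
y_1 = S_1(0) = a_1 = 3
y_2 = S_2(0) = a_2 = 2
y_3 = S_2(2) = 4
t_q=9/2 is in segment 2 (τ=1/2); S_2(τ)=1329/568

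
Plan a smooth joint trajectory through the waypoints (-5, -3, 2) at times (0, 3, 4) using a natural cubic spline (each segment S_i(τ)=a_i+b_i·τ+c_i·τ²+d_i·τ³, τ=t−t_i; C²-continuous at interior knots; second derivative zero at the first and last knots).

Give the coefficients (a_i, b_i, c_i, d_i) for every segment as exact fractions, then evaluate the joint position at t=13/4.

  seg 0: a=-5 b=-23/24 c=0 d=13/72
  seg 1: a=-3 b=47/12 c=13/8 d=-13/24
S(13/4) = -987/512

Δ: Δ0=2/3, Δ1=5
row 1: diag=8, rhs=26; c'=1/8, d'=13/4
back: M1=13/4
M: M0=0, M1=13/4, M2=0
seg 0: a=-5, c=M0/2=0, d=(M1−M0)/(6·3)=13/72, b=Δ0−h0·(2M0+M1)/6=-23/24
seg 1: a=-3, c=M1/2=13/8, d=(M2−M1)/(6·1)=-13/24, b=Δ1−h1·(2M1+M2)/6=47/12
t_q=13/4 → seg 1, τ=1/4; S=-3+47/12·τ+13/8·τ²+-13/24·τ³=-987/512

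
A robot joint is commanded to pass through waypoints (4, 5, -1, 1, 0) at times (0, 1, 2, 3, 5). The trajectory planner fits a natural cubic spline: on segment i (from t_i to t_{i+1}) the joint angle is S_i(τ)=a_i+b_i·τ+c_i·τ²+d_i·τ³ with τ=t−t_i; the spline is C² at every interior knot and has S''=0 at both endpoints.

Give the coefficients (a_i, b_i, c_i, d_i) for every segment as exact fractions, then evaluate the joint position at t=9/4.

  seg 0: a=4 b=595/172 c=0 d=-423/172
  seg 1: a=5 b=-337/86 c=-1269/172 d=911/172
  seg 2: a=-1 b=-479/172 c=366/43 d=-641/172
  seg 3: a=1 b=263/86 c=-459/172 d=153/344
S(9/4) = -13457/11008

Δ: Δ0=1, Δ1=-6, Δ2=2, Δ3=-1/2
row 1: diag=4, rhs=-42; c'=1/4, d'=-21/2
row 2: denom=4−1·1/4=15/4; d'=(48−1·-21/2)/(15/4)=78/5
row 3: denom=6−1·4/15=86/15; d'=(-15−1·78/5)/(86/15)=-459/86
back: M3=-459/86
back: M2=78/5−4/15·-459/86=732/43
back: M1=-21/2−1/4·732/43=-1269/86
M: M0=0, M1=-1269/86, M2=732/43, M3=-459/86, M4=0
seg 0: a=4, c=M0/2=0, d=(M1−M0)/(6·1)=-423/172, b=Δ0−h0·(2M0+M1)/6=595/172
seg 1: a=5, c=M1/2=-1269/172, d=(M2−M1)/(6·1)=911/172, b=Δ1−h1·(2M1+M2)/6=-337/86
seg 2: a=-1, c=M2/2=366/43, d=(M3−M2)/(6·1)=-641/172, b=Δ2−h2·(2M2+M3)/6=-479/172
seg 3: a=1, c=M3/2=-459/172, d=(M4−M3)/(6·2)=153/344, b=Δ3−h3·(2M3+M4)/6=263/86
t_q=9/4 → seg 2, τ=1/4; S=-1+-479/172·τ+366/43·τ²+-641/172·τ³=-13457/11008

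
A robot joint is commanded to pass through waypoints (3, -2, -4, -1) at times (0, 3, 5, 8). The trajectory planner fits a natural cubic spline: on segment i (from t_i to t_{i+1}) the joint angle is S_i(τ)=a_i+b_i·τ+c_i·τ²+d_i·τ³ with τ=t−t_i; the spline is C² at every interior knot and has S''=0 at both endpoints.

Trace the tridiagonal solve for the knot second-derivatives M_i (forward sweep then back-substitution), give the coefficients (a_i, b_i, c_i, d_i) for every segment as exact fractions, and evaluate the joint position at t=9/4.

Δ: Δ0=-5/3, Δ1=-1, Δ2=1
row 1: diag=10, rhs=4; c'=1/5, d'=2/5
row 2: denom=10−2·1/5=48/5; d'=(12−2·2/5)/(48/5)=7/6
back: M2=7/6
back: M1=2/5−1/5·7/6=1/6
M: M0=0, M1=1/6, M2=7/6, M3=0
seg 0: a=3, c=M0/2=0, d=(M1−M0)/(6·3)=1/108, b=Δ0−h0·(2M0+M1)/6=-7/4
seg 1: a=-2, c=M1/2=1/12, d=(M2−M1)/(6·2)=1/12, b=Δ1−h1·(2M1+M2)/6=-3/2
seg 2: a=-4, c=M2/2=7/12, d=(M3−M2)/(6·3)=-7/108, b=Δ2−h2·(2M2+M3)/6=-1/6
t_q=9/4 → seg 0, τ=9/4; S=3+-7/4·τ+0·τ²+1/108·τ³=-213/256

  seg 0: a=3 b=-7/4 c=0 d=1/108
  seg 1: a=-2 b=-3/2 c=1/12 d=1/12
  seg 2: a=-4 b=-1/6 c=7/12 d=-7/108
S(9/4) = -213/256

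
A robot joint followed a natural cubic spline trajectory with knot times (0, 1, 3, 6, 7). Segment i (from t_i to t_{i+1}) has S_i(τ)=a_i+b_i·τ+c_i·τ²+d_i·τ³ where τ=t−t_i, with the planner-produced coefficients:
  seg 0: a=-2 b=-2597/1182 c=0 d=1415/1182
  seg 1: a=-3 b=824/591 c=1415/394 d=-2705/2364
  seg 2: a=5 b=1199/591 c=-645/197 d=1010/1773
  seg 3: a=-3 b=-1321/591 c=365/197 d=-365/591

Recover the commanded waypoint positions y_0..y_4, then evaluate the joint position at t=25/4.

y_0=-2 y_1=-3 y_2=5 y_3=-3 y_4=-4
S(25/4) = -43531/12608

y_0 = S_0(0) = a_0 = -2
y_1 = S_1(0) = a_1 = -3
y_2 = S_2(0) = a_2 = 5
y_3 = S_3(0) = a_3 = -3
y_4 = S_3(1) = -4
t_q=25/4 is in segment 3 (τ=1/4); S_3(τ)=-43531/12608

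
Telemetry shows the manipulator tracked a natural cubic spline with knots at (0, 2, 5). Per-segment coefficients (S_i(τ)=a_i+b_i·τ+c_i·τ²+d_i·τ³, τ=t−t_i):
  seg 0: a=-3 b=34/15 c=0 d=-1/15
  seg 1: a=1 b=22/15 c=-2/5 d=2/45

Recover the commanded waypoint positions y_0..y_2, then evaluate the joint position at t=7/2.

y_0=-3 y_1=1 y_2=3
S(7/2) = 49/20

y_0 = S_0(0) = a_0 = -3
y_1 = S_1(0) = a_1 = 1
y_2 = S_1(3) = 3
t_q=7/2 is in segment 1 (τ=3/2); S_1(τ)=49/20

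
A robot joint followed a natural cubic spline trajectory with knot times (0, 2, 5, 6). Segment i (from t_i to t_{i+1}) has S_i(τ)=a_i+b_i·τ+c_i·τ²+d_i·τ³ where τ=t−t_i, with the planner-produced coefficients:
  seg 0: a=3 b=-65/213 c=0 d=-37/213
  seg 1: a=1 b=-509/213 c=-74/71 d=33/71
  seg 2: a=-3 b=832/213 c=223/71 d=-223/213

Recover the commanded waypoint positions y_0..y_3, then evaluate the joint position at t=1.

y_0 = S_0(0) = a_0 = 3
y_1 = S_1(0) = a_1 = 1
y_2 = S_2(0) = a_2 = -3
y_3 = S_2(1) = 3
t_q=1 is in segment 0 (τ=1); S_0(τ)=179/71

y_0=3 y_1=1 y_2=-3 y_3=3
S(1) = 179/71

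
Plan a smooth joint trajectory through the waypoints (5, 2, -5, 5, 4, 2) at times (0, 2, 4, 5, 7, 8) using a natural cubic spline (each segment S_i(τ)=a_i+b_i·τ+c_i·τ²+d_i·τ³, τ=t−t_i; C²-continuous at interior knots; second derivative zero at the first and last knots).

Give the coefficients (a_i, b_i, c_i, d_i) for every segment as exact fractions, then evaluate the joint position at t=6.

  seg 0: a=5 b=42/85 c=0 d=-339/680
  seg 1: a=2 b=-933/170 c=-1017/340 d=271/136
  seg 2: a=-5 b=549/85 c=762/85 d=-461/85
  seg 3: a=5 b=138/17 c=-621/85 d=1019/680
  seg 4: a=4 b=-531/170 c=573/340 d=-191/340
S(6) = 4971/680

Δ: Δ0=-3/2, Δ1=-7/2, Δ2=10, Δ3=-1/2, Δ4=-2
row 1: diag=8, rhs=-12; c'=1/4, d'=-3/2
row 2: denom=6−2·1/4=11/2; d'=(81−2·-3/2)/(11/2)=168/11
row 3: denom=6−1·2/11=64/11; d'=(-63−1·168/11)/(64/11)=-861/64
row 4: denom=6−2·11/32=85/16; d'=(-9−2·-861/64)/(85/16)=573/170
back: M4=573/170
back: M3=-861/64−11/32·573/170=-1242/85
back: M2=168/11−2/11·-1242/85=1524/85
back: M1=-3/2−1/4·1524/85=-1017/170
M: M0=0, M1=-1017/170, M2=1524/85, M3=-1242/85, M4=573/170, M5=0
seg 0: a=5, c=M0/2=0, d=(M1−M0)/(6·2)=-339/680, b=Δ0−h0·(2M0+M1)/6=42/85
seg 1: a=2, c=M1/2=-1017/340, d=(M2−M1)/(6·2)=271/136, b=Δ1−h1·(2M1+M2)/6=-933/170
seg 2: a=-5, c=M2/2=762/85, d=(M3−M2)/(6·1)=-461/85, b=Δ2−h2·(2M2+M3)/6=549/85
seg 3: a=5, c=M3/2=-621/85, d=(M4−M3)/(6·2)=1019/680, b=Δ3−h3·(2M3+M4)/6=138/17
seg 4: a=4, c=M4/2=573/340, d=(M5−M4)/(6·1)=-191/340, b=Δ4−h4·(2M4+M5)/6=-531/170
t_q=6 → seg 3, τ=1; S=5+138/17·τ+-621/85·τ²+1019/680·τ³=4971/680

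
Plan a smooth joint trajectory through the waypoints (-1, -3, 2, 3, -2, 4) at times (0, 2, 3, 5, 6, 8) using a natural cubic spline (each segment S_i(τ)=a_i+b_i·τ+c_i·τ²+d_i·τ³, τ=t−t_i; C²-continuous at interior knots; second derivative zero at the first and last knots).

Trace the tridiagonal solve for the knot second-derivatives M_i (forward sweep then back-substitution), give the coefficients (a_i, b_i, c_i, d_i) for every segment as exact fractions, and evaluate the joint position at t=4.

Δ: Δ0=-1, Δ1=5, Δ2=1/2, Δ3=-5, Δ4=3
row 1: diag=6, rhs=36; c'=1/6, d'=6
row 2: denom=6−1·1/6=35/6; d'=(-27−1·6)/(35/6)=-198/35
row 3: denom=6−2·12/35=186/35; d'=(-33−2·-198/35)/(186/35)=-253/62
row 4: denom=6−1·35/186=1081/186; d'=(48−1·-253/62)/(1081/186)=9687/1081
back: M4=9687/1081
back: M3=-253/62−35/186·9687/1081=-6234/1081
back: M2=-198/35−12/35·-6234/1081=-3978/1081
back: M1=6−1/6·-3978/1081=7149/1081
M: M0=0, M1=7149/1081, M2=-3978/1081, M3=-6234/1081, M4=9687/1081, M5=0
seg 0: a=-1, c=M0/2=0, d=(M1−M0)/(6·2)=2383/4324, b=Δ0−h0·(2M0+M1)/6=-3464/1081
seg 1: a=-3, c=M1/2=7149/2162, d=(M2−M1)/(6·1)=-3709/2162, b=Δ1−h1·(2M1+M2)/6=3685/1081
seg 2: a=2, c=M2/2=-1989/1081, d=(M3−M2)/(6·2)=-4/23, b=Δ2−h2·(2M2+M3)/6=10541/2162
seg 3: a=3, c=M3/2=-3117/1081, d=(M4−M3)/(6·1)=5307/2162, b=Δ3−h3·(2M3+M4)/6=-9883/2162
seg 4: a=-2, c=M4/2=9687/2162, d=(M5−M4)/(6·2)=-3229/4324, b=Δ4−h4·(2M4+M5)/6=-3215/1081
t_q=4 → seg 2, τ=1; S=2+10541/2162·τ+-1989/1081·τ²+-4/23·τ³=457/94

  seg 0: a=-1 b=-3464/1081 c=0 d=2383/4324
  seg 1: a=-3 b=3685/1081 c=7149/2162 d=-3709/2162
  seg 2: a=2 b=10541/2162 c=-1989/1081 d=-4/23
  seg 3: a=3 b=-9883/2162 c=-3117/1081 d=5307/2162
  seg 4: a=-2 b=-3215/1081 c=9687/2162 d=-3229/4324
S(4) = 457/94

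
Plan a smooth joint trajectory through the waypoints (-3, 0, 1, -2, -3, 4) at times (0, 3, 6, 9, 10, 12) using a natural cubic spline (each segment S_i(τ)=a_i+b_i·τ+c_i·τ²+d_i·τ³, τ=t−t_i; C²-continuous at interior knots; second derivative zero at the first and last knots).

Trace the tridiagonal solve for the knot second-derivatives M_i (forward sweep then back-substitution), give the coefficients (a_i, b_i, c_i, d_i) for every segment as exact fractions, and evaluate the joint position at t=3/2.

Δ: Δ0=1, Δ1=1/3, Δ2=-1, Δ3=-1, Δ4=7/2
row 1: diag=12, rhs=-4; c'=1/4, d'=-1/3
row 2: denom=12−3·1/4=45/4; d'=(-8−3·-1/3)/(45/4)=-28/45
row 3: denom=8−3·4/15=36/5; d'=(0−3·-28/45)/(36/5)=7/27
row 4: denom=6−1·5/36=211/36; d'=(27−1·7/27)/(211/36)=2888/633
back: M4=2888/633
back: M3=7/27−5/36·2888/633=-79/211
back: M2=-28/45−4/15·-79/211=-992/1899
back: M1=-1/3−1/4·-992/1899=-385/1899
M: M0=0, M1=-385/1899, M2=-992/1899, M3=-79/211, M4=2888/633, M5=0
seg 0: a=-3, c=M0/2=0, d=(M1−M0)/(6·3)=-385/34182, b=Δ0−h0·(2M0+M1)/6=4183/3798
seg 1: a=0, c=M1/2=-385/3798, d=(M2−M1)/(6·3)=-607/34182, b=Δ1−h1·(2M1+M2)/6=1514/1899
seg 2: a=1, c=M2/2=-496/1899, d=(M3−M2)/(6·3)=281/34182, b=Δ2−h2·(2M2+M3)/6=-1103/3798
seg 3: a=-2, c=M3/2=-79/422, d=(M4−M3)/(6·1)=3125/3798, b=Δ3−h3·(2M3+M4)/6=-3106/1899
seg 4: a=-3, c=M4/2=1444/633, d=(M5−M4)/(6·2)=-722/1899, b=Δ4−h4·(2M4+M5)/6=1741/3798
t_q=3/2 → seg 0, τ=3/2; S=-3+4183/3798·τ+0·τ²+-385/34182·τ³=-4679/3376

  seg 0: a=-3 b=4183/3798 c=0 d=-385/34182
  seg 1: a=0 b=1514/1899 c=-385/3798 d=-607/34182
  seg 2: a=1 b=-1103/3798 c=-496/1899 d=281/34182
  seg 3: a=-2 b=-3106/1899 c=-79/422 d=3125/3798
  seg 4: a=-3 b=1741/3798 c=1444/633 d=-722/1899
S(3/2) = -4679/3376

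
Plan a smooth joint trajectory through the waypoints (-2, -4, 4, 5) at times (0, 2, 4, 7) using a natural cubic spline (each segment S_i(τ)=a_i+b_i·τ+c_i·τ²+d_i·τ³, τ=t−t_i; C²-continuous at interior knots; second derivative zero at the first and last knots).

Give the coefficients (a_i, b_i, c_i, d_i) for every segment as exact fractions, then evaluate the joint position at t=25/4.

Δ: Δ0=-1, Δ1=4, Δ2=1/3
row 1: diag=8, rhs=30; c'=1/4, d'=15/4
row 2: denom=10−2·1/4=19/2; d'=(-22−2·15/4)/(19/2)=-59/19
back: M2=-59/19
back: M1=15/4−1/4·-59/19=86/19
M: M0=0, M1=86/19, M2=-59/19, M3=0
seg 0: a=-2, c=M0/2=0, d=(M1−M0)/(6·2)=43/114, b=Δ0−h0·(2M0+M1)/6=-143/57
seg 1: a=-4, c=M1/2=43/19, d=(M2−M1)/(6·2)=-145/228, b=Δ1−h1·(2M1+M2)/6=115/57
seg 2: a=4, c=M2/2=-59/38, d=(M3−M2)/(6·3)=59/342, b=Δ2−h2·(2M2+M3)/6=196/57
t_q=25/4 → seg 2, τ=9/4; S=4+196/57·τ+-59/38·τ²+59/342·τ³=14207/2432

  seg 0: a=-2 b=-143/57 c=0 d=43/114
  seg 1: a=-4 b=115/57 c=43/19 d=-145/228
  seg 2: a=4 b=196/57 c=-59/38 d=59/342
S(25/4) = 14207/2432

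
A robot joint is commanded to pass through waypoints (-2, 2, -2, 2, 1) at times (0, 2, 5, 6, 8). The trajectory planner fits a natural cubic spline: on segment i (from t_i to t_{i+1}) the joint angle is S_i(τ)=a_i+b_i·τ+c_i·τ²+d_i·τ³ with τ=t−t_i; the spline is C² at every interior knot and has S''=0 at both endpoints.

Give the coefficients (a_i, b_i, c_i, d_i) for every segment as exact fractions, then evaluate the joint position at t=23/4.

Δ: Δ0=2, Δ1=-4/3, Δ2=4, Δ3=-1/2
row 1: diag=10, rhs=-20; c'=3/10, d'=-2
row 2: denom=8−3·3/10=71/10; d'=(32−3·-2)/(71/10)=380/71
row 3: denom=6−1·10/71=416/71; d'=(-27−1·380/71)/(416/71)=-2297/416
back: M3=-2297/416
back: M2=380/71−10/71·-2297/416=1275/208
back: M1=-2−3/10·1275/208=-1597/416
M: M0=0, M1=-1597/416, M2=1275/208, M3=-2297/416, M4=0
seg 0: a=-2, c=M0/2=0, d=(M1−M0)/(6·2)=-1597/4992, b=Δ0−h0·(2M0+M1)/6=4093/1248
seg 1: a=2, c=M1/2=-1597/832, d=(M2−M1)/(6·3)=319/576, b=Δ1−h1·(2M1+M2)/6=-349/624
seg 2: a=-2, c=M2/2=1275/416, d=(M3−M2)/(6·1)=-4847/2496, b=Δ2−h2·(2M2+M3)/6=7181/2496
seg 3: a=2, c=M3/2=-2297/832, d=(M4−M3)/(6·2)=2297/4992, b=Δ3−h3·(2M3+M4)/6=1985/624
t_q=23/4 → seg 2, τ=3/4; S=-2+7181/2496·τ+1275/416·τ²+-4847/2496·τ³=56577/53248

  seg 0: a=-2 b=4093/1248 c=0 d=-1597/4992
  seg 1: a=2 b=-349/624 c=-1597/832 d=319/576
  seg 2: a=-2 b=7181/2496 c=1275/416 d=-4847/2496
  seg 3: a=2 b=1985/624 c=-2297/832 d=2297/4992
S(23/4) = 56577/53248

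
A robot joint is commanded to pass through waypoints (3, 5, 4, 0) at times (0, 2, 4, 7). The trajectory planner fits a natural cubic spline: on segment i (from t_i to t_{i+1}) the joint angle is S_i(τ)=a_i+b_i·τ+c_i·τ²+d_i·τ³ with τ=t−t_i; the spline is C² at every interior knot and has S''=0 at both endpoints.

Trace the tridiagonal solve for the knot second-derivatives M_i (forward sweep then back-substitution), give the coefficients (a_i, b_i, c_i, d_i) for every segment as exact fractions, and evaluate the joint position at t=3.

Δ: Δ0=1, Δ1=-1/2, Δ2=-4/3
row 1: diag=8, rhs=-9; c'=1/4, d'=-9/8
row 2: denom=10−2·1/4=19/2; d'=(-5−2·-9/8)/(19/2)=-11/38
back: M2=-11/38
back: M1=-9/8−1/4·-11/38=-20/19
M: M0=0, M1=-20/19, M2=-11/38, M3=0
seg 0: a=3, c=M0/2=0, d=(M1−M0)/(6·2)=-5/57, b=Δ0−h0·(2M0+M1)/6=77/57
seg 1: a=5, c=M1/2=-10/19, d=(M2−M1)/(6·2)=29/456, b=Δ1−h1·(2M1+M2)/6=17/57
seg 2: a=4, c=M2/2=-11/76, d=(M3−M2)/(6·3)=11/684, b=Δ2−h2·(2M2+M3)/6=-119/114
t_q=3 → seg 1, τ=1; S=5+17/57·τ+-10/19·τ²+29/456·τ³=735/152

  seg 0: a=3 b=77/57 c=0 d=-5/57
  seg 1: a=5 b=17/57 c=-10/19 d=29/456
  seg 2: a=4 b=-119/114 c=-11/76 d=11/684
S(3) = 735/152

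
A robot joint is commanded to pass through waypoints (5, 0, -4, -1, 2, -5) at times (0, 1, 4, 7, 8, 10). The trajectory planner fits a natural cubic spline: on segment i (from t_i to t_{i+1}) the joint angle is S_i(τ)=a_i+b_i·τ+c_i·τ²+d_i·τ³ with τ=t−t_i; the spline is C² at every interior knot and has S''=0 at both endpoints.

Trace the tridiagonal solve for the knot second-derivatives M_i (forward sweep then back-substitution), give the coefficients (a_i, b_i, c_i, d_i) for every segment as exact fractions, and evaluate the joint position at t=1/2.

Δ: Δ0=-5, Δ1=-4/3, Δ2=1, Δ3=3, Δ4=-7/2
row 1: diag=8, rhs=22; c'=3/8, d'=11/4
row 2: denom=12−3·3/8=87/8; d'=(14−3·11/4)/(87/8)=46/87
row 3: denom=8−3·8/29=208/29; d'=(12−3·46/87)/(208/29)=151/104
row 4: denom=6−1·29/208=1219/208; d'=(-39−1·151/104)/(1219/208)=-8414/1219
back: M4=-8414/1219
back: M3=151/104−29/208·-8414/1219=2943/1219
back: M2=46/87−8/29·2943/1219=-502/3657
back: M1=11/4−3/8·-502/3657=3415/1219
M: M0=0, M1=3415/1219, M2=-502/3657, M3=2943/1219, M4=-8414/1219, M5=0
seg 0: a=5, c=M0/2=0, d=(M1−M0)/(6·1)=3415/7314, b=Δ0−h0·(2M0+M1)/6=-39985/7314
seg 1: a=0, c=M1/2=3415/2438, d=(M2−M1)/(6·3)=-10747/65826, b=Δ1−h1·(2M1+M2)/6=-14870/3657
seg 2: a=-4, c=M2/2=-251/3657, d=(M3−M2)/(6·3)=9331/65826, b=Δ2−h2·(2M2+M3)/6=-511/7314
seg 3: a=-1, c=M3/2=2943/2438, d=(M4−M3)/(6·1)=-11357/7314, b=Δ3−h3·(2M3+M4)/6=12235/3657
seg 4: a=2, c=M4/2=-4207/1219, d=(M5−M4)/(6·2)=4207/7314, b=Δ4−h4·(2M4+M5)/6=8057/7314
t_q=1/2 → seg 0, τ=1/2; S=5+-39985/7314·τ+0·τ²+3415/7314·τ³=45345/19504

  seg 0: a=5 b=-39985/7314 c=0 d=3415/7314
  seg 1: a=0 b=-14870/3657 c=3415/2438 d=-10747/65826
  seg 2: a=-4 b=-511/7314 c=-251/3657 d=9331/65826
  seg 3: a=-1 b=12235/3657 c=2943/2438 d=-11357/7314
  seg 4: a=2 b=8057/7314 c=-4207/1219 d=4207/7314
S(1/2) = 45345/19504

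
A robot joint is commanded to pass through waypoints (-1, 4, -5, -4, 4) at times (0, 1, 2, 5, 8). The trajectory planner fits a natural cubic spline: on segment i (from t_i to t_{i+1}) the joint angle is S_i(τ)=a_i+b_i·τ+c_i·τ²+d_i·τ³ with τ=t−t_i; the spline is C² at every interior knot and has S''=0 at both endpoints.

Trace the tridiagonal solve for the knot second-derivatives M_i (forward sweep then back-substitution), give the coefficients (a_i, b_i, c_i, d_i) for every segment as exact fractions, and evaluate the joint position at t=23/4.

Δ: Δ0=5, Δ1=-9, Δ2=1/3, Δ3=8/3
row 1: diag=4, rhs=-84; c'=1/4, d'=-21
row 2: denom=8−1·1/4=31/4; d'=(56−1·-21)/(31/4)=308/31
row 3: denom=12−3·12/31=336/31; d'=(14−3·308/31)/(336/31)=-35/24
back: M3=-35/24
back: M2=308/31−12/31·-35/24=21/2
back: M1=-21−1/4·21/2=-189/8
M: M0=0, M1=-189/8, M2=21/2, M3=-35/24, M4=0
seg 0: a=-1, c=M0/2=0, d=(M1−M0)/(6·1)=-63/16, b=Δ0−h0·(2M0+M1)/6=143/16
seg 1: a=4, c=M1/2=-189/16, d=(M2−M1)/(6·1)=91/16, b=Δ1−h1·(2M1+M2)/6=-23/8
seg 2: a=-5, c=M2/2=21/4, d=(M3−M2)/(6·3)=-287/432, b=Δ2−h2·(2M2+M3)/6=-151/16
seg 3: a=-4, c=M3/2=-35/48, d=(M4−M3)/(6·3)=35/432, b=Δ3−h3·(2M3+M4)/6=33/8
t_q=23/4 → seg 3, τ=3/4; S=-4+33/8·τ+-35/48·τ²+35/432·τ³=-1313/1024

  seg 0: a=-1 b=143/16 c=0 d=-63/16
  seg 1: a=4 b=-23/8 c=-189/16 d=91/16
  seg 2: a=-5 b=-151/16 c=21/4 d=-287/432
  seg 3: a=-4 b=33/8 c=-35/48 d=35/432
S(23/4) = -1313/1024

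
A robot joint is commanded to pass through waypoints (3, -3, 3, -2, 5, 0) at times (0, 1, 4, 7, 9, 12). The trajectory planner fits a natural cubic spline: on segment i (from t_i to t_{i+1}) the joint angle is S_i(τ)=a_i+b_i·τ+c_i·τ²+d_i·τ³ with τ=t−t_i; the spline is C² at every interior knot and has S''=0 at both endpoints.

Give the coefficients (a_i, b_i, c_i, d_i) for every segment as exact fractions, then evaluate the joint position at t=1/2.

  seg 0: a=3 b=-9317/1272 c=0 d=1685/1272
  seg 1: a=-3 b=-2131/636 c=1685/424 d=-8359/11448
  seg 2: a=3 b=991/1272 c=-413/159 d=2267/3816
  seg 3: a=-2 b=785/636 c=3497/1272 d=-257/318
  seg 4: a=5 b=537/212 c=-2671/1272 d=2671/11448
S(1/2) = -1685/3392

Δ: Δ0=-6, Δ1=2, Δ2=-5/3, Δ3=7/2, Δ4=-5/3
row 1: diag=8, rhs=48; c'=3/8, d'=6
row 2: denom=12−3·3/8=87/8; d'=(-22−3·6)/(87/8)=-320/87
row 3: denom=10−3·8/29=266/29; d'=(31−3·-320/87)/(266/29)=1219/266
row 4: denom=10−2·29/133=1272/133; d'=(-31−2·1219/266)/(1272/133)=-2671/636
back: M4=-2671/636
back: M3=1219/266−29/133·-2671/636=3497/636
back: M2=-320/87−8/29·3497/636=-826/159
back: M1=6−3/8·-826/159=1685/212
M: M0=0, M1=1685/212, M2=-826/159, M3=3497/636, M4=-2671/636, M5=0
seg 0: a=3, c=M0/2=0, d=(M1−M0)/(6·1)=1685/1272, b=Δ0−h0·(2M0+M1)/6=-9317/1272
seg 1: a=-3, c=M1/2=1685/424, d=(M2−M1)/(6·3)=-8359/11448, b=Δ1−h1·(2M1+M2)/6=-2131/636
seg 2: a=3, c=M2/2=-413/159, d=(M3−M2)/(6·3)=2267/3816, b=Δ2−h2·(2M2+M3)/6=991/1272
seg 3: a=-2, c=M3/2=3497/1272, d=(M4−M3)/(6·2)=-257/318, b=Δ3−h3·(2M3+M4)/6=785/636
seg 4: a=5, c=M4/2=-2671/1272, d=(M5−M4)/(6·3)=2671/11448, b=Δ4−h4·(2M4+M5)/6=537/212
t_q=1/2 → seg 0, τ=1/2; S=3+-9317/1272·τ+0·τ²+1685/1272·τ³=-1685/3392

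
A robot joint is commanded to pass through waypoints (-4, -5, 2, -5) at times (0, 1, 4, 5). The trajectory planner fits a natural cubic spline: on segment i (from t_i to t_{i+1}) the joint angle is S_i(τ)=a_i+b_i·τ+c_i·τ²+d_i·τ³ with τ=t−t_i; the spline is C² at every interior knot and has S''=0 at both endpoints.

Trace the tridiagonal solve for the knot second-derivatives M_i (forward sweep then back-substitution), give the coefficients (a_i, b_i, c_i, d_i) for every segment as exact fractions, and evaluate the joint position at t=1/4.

  seg 0: a=-4 b=-329/165 c=0 d=164/165
  seg 1: a=-5 b=163/165 c=164/55 d=-38/45
  seg 2: a=2 b=-647/165 c=-254/55 d=254/165
S(1/4) = -789/176

Δ: Δ0=-1, Δ1=7/3, Δ2=-7
row 1: diag=8, rhs=20; c'=3/8, d'=5/2
row 2: denom=8−3·3/8=55/8; d'=(-56−3·5/2)/(55/8)=-508/55
back: M2=-508/55
back: M1=5/2−3/8·-508/55=328/55
M: M0=0, M1=328/55, M2=-508/55, M3=0
seg 0: a=-4, c=M0/2=0, d=(M1−M0)/(6·1)=164/165, b=Δ0−h0·(2M0+M1)/6=-329/165
seg 1: a=-5, c=M1/2=164/55, d=(M2−M1)/(6·3)=-38/45, b=Δ1−h1·(2M1+M2)/6=163/165
seg 2: a=2, c=M2/2=-254/55, d=(M3−M2)/(6·1)=254/165, b=Δ2−h2·(2M2+M3)/6=-647/165
t_q=1/4 → seg 0, τ=1/4; S=-4+-329/165·τ+0·τ²+164/165·τ³=-789/176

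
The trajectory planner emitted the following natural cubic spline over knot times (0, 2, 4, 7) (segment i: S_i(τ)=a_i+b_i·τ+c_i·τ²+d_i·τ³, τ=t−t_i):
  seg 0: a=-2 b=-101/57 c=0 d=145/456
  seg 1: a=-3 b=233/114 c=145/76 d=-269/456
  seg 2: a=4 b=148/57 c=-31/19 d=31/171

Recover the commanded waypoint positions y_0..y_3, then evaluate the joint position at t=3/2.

y_0=-2 y_1=-3 y_2=4 y_3=2
S(3/2) = -4359/1216

y_0 = S_0(0) = a_0 = -2
y_1 = S_1(0) = a_1 = -3
y_2 = S_2(0) = a_2 = 4
y_3 = S_2(3) = 2
t_q=3/2 is in segment 0 (τ=3/2); S_0(τ)=-4359/1216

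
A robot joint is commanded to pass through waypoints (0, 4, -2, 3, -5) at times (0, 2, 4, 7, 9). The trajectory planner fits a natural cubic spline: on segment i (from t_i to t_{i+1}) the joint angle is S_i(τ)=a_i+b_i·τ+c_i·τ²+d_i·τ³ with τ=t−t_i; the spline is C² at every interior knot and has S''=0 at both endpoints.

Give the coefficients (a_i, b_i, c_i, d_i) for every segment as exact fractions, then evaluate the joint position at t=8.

Δ: Δ0=2, Δ1=-3, Δ2=5/3, Δ3=-4
row 1: diag=8, rhs=-30; c'=1/4, d'=-15/4
row 2: denom=10−2·1/4=19/2; d'=(28−2·-15/4)/(19/2)=71/19
row 3: denom=10−3·6/19=172/19; d'=(-34−3·71/19)/(172/19)=-859/172
back: M3=-859/172
back: M2=71/19−6/19·-859/172=457/86
back: M1=-15/4−1/4·457/86=-1747/344
M: M0=0, M1=-1747/344, M2=457/86, M3=-859/172, M4=0
seg 0: a=0, c=M0/2=0, d=(M1−M0)/(6·2)=-1747/4128, b=Δ0−h0·(2M0+M1)/6=3811/1032
seg 1: a=4, c=M1/2=-1747/688, d=(M2−M1)/(6·2)=3575/4128, b=Δ1−h1·(2M1+M2)/6=-715/516
seg 2: a=-2, c=M2/2=457/172, d=(M3−M2)/(6·3)=-197/344, b=Δ2−h2·(2M2+M3)/6=-1187/1032
seg 3: a=3, c=M3/2=-859/344, d=(M4−M3)/(6·2)=859/2064, b=Δ3−h3·(2M3+M4)/6=-173/258
t_q=8 → seg 3, τ=1; S=3+-173/258·τ+-859/344·τ²+859/2064·τ³=171/688

  seg 0: a=0 b=3811/1032 c=0 d=-1747/4128
  seg 1: a=4 b=-715/516 c=-1747/688 d=3575/4128
  seg 2: a=-2 b=-1187/1032 c=457/172 d=-197/344
  seg 3: a=3 b=-173/258 c=-859/344 d=859/2064
S(8) = 171/688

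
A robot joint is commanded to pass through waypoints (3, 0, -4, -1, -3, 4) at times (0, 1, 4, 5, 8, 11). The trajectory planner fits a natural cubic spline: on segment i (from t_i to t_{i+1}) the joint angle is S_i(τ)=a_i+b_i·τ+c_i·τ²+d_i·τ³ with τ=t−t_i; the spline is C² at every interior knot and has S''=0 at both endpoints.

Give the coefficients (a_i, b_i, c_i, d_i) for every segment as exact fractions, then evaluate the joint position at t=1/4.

Δ: Δ0=-3, Δ1=-4/3, Δ2=3, Δ3=-2/3, Δ4=7/3
row 1: diag=8, rhs=10; c'=3/8, d'=5/4
row 2: denom=8−3·3/8=55/8; d'=(26−3·5/4)/(55/8)=178/55
row 3: denom=8−1·8/55=432/55; d'=(-22−1·178/55)/(432/55)=-347/108
row 4: denom=12−3·55/144=521/48; d'=(18−3·-347/108)/(521/48)=3980/1563
back: M4=3980/1563
back: M3=-347/108−55/144·3980/1563=-6542/1563
back: M2=178/55−8/55·-6542/1563=6010/1563
back: M1=5/4−3/8·6010/1563=-100/521
M: M0=0, M1=-100/521, M2=6010/1563, M3=-6542/1563, M4=3980/1563, M5=0
seg 0: a=3, c=M0/2=0, d=(M1−M0)/(6·1)=-50/1563, b=Δ0−h0·(2M0+M1)/6=-4639/1563
seg 1: a=0, c=M1/2=-50/521, d=(M2−M1)/(6·3)=3155/14067, b=Δ1−h1·(2M1+M2)/6=-4789/1563
seg 2: a=-4, c=M2/2=3005/1563, d=(M3−M2)/(6·1)=-2092/1563, b=Δ2−h2·(2M2+M3)/6=3776/1563
seg 3: a=-1, c=M3/2=-3271/1563, d=(M4−M3)/(6·3)=5261/14067, b=Δ3−h3·(2M3+M4)/6=1170/521
seg 4: a=-3, c=M4/2=1990/1563, d=(M5−M4)/(6·3)=-1990/14067, b=Δ4−h4·(2M4+M5)/6=-111/521
t_q=1/4 → seg 0, τ=1/4; S=3+-4639/1563·τ+0·τ²+-50/1563·τ³=37637/16672

  seg 0: a=3 b=-4639/1563 c=0 d=-50/1563
  seg 1: a=0 b=-4789/1563 c=-50/521 d=3155/14067
  seg 2: a=-4 b=3776/1563 c=3005/1563 d=-2092/1563
  seg 3: a=-1 b=1170/521 c=-3271/1563 d=5261/14067
  seg 4: a=-3 b=-111/521 c=1990/1563 d=-1990/14067
S(1/4) = 37637/16672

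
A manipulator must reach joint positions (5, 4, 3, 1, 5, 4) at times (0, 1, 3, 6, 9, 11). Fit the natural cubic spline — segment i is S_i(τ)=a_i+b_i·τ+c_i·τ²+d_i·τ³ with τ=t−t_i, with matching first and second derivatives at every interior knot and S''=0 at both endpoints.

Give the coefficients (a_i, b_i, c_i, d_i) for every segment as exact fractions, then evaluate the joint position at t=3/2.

Δ: Δ0=-1, Δ1=-1/2, Δ2=-2/3, Δ3=4/3, Δ4=-1/2
row 1: diag=6, rhs=3; c'=1/3, d'=1/2
row 2: denom=10−2·1/3=28/3; d'=(-1−2·1/2)/(28/3)=-3/14
row 3: denom=12−3·9/28=309/28; d'=(12−3·-3/14)/(309/28)=118/103
row 4: denom=10−3·28/103=946/103; d'=(-11−3·118/103)/(946/103)=-1487/946
back: M4=-1487/946
back: M3=118/103−28/103·-1487/946=744/473
back: M2=-3/14−9/28·744/473=-681/946
back: M1=1/2−1/3·-681/946=350/473
M: M0=0, M1=350/473, M2=-681/946, M3=744/473, M4=-1487/946, M5=0
seg 0: a=5, c=M0/2=0, d=(M1−M0)/(6·1)=175/1419, b=Δ0−h0·(2M0+M1)/6=-1594/1419
seg 1: a=4, c=M1/2=175/473, d=(M2−M1)/(6·2)=-1381/11352, b=Δ1−h1·(2M1+M2)/6=-1069/1419
seg 2: a=3, c=M2/2=-681/1892, d=(M3−M2)/(6·3)=241/1892, b=Δ2−h2·(2M2+M3)/6=-2081/2838
seg 3: a=1, c=M3/2=372/473, d=(M4−M3)/(6·3)=-2975/17028, b=Δ3−h3·(2M3+M4)/6=3101/5676
seg 4: a=5, c=M4/2=-1487/1892, d=(M5−M4)/(6·2)=1487/11352, b=Δ4−h4·(2M4+M5)/6=1555/2838
t_q=3/2 → seg 1, τ=1/2; S=4+-1069/1419·τ+175/473·τ²+-1381/11352·τ³=112025/30272

  seg 0: a=5 b=-1594/1419 c=0 d=175/1419
  seg 1: a=4 b=-1069/1419 c=175/473 d=-1381/11352
  seg 2: a=3 b=-2081/2838 c=-681/1892 d=241/1892
  seg 3: a=1 b=3101/5676 c=372/473 d=-2975/17028
  seg 4: a=5 b=1555/2838 c=-1487/1892 d=1487/11352
S(3/2) = 112025/30272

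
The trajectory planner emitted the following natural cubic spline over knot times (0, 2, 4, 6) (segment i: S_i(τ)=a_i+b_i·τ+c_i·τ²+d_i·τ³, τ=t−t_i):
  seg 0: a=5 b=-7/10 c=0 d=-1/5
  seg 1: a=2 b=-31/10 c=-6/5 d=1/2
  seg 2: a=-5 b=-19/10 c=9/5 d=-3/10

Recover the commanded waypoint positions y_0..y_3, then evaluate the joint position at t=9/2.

y_0=5 y_1=2 y_2=-5 y_3=-4
S(9/2) = -443/80

y_0 = S_0(0) = a_0 = 5
y_1 = S_1(0) = a_1 = 2
y_2 = S_2(0) = a_2 = -5
y_3 = S_2(2) = -4
t_q=9/2 is in segment 2 (τ=1/2); S_2(τ)=-443/80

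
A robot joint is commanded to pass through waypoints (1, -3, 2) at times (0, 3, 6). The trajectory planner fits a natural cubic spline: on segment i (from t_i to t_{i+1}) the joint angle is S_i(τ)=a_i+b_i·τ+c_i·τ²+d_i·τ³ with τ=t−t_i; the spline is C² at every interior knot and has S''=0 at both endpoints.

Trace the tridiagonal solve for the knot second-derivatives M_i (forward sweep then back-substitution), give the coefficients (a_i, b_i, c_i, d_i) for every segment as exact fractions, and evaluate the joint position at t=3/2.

Δ: Δ0=-4/3, Δ1=5/3
row 1: diag=12, rhs=18; c'=1/4, d'=3/2
back: M1=3/2
M: M0=0, M1=3/2, M2=0
seg 0: a=1, c=M0/2=0, d=(M1−M0)/(6·3)=1/12, b=Δ0−h0·(2M0+M1)/6=-25/12
seg 1: a=-3, c=M1/2=3/4, d=(M2−M1)/(6·3)=-1/12, b=Δ1−h1·(2M1+M2)/6=1/6
t_q=3/2 → seg 0, τ=3/2; S=1+-25/12·τ+0·τ²+1/12·τ³=-59/32

  seg 0: a=1 b=-25/12 c=0 d=1/12
  seg 1: a=-3 b=1/6 c=3/4 d=-1/12
S(3/2) = -59/32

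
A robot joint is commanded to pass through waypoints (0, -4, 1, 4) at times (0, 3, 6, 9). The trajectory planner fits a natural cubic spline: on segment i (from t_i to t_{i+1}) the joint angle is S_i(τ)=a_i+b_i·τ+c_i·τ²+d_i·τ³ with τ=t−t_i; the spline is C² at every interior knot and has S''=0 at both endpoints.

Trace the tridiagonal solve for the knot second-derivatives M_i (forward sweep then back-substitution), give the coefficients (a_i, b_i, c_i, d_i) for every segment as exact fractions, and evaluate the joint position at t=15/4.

Δ: Δ0=-4/3, Δ1=5/3, Δ2=1
row 1: diag=12, rhs=18; c'=1/4, d'=3/2
row 2: denom=12−3·1/4=45/4; d'=(-4−3·3/2)/(45/4)=-34/45
back: M2=-34/45
back: M1=3/2−1/4·-34/45=76/45
M: M0=0, M1=76/45, M2=-34/45, M3=0
seg 0: a=0, c=M0/2=0, d=(M1−M0)/(6·3)=38/405, b=Δ0−h0·(2M0+M1)/6=-98/45
seg 1: a=-4, c=M1/2=38/45, d=(M2−M1)/(6·3)=-11/81, b=Δ1−h1·(2M1+M2)/6=16/45
seg 2: a=1, c=M2/2=-17/45, d=(M3−M2)/(6·3)=17/405, b=Δ2−h2·(2M2+M3)/6=79/45
t_q=15/4 → seg 1, τ=3/4; S=-4+16/45·τ+38/45·τ²+-11/81·τ³=-1061/320

  seg 0: a=0 b=-98/45 c=0 d=38/405
  seg 1: a=-4 b=16/45 c=38/45 d=-11/81
  seg 2: a=1 b=79/45 c=-17/45 d=17/405
S(15/4) = -1061/320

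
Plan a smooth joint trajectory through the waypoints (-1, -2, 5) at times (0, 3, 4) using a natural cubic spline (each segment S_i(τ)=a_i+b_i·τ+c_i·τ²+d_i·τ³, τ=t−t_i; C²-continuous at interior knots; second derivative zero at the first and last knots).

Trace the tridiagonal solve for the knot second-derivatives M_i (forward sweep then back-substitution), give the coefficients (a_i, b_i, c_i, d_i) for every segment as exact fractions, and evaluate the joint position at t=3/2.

  seg 0: a=-1 b=-37/12 c=0 d=11/36
  seg 1: a=-2 b=31/6 c=11/4 d=-11/12
S(3/2) = -147/32

Δ: Δ0=-1/3, Δ1=7
row 1: diag=8, rhs=44; c'=1/8, d'=11/2
back: M1=11/2
M: M0=0, M1=11/2, M2=0
seg 0: a=-1, c=M0/2=0, d=(M1−M0)/(6·3)=11/36, b=Δ0−h0·(2M0+M1)/6=-37/12
seg 1: a=-2, c=M1/2=11/4, d=(M2−M1)/(6·1)=-11/12, b=Δ1−h1·(2M1+M2)/6=31/6
t_q=3/2 → seg 0, τ=3/2; S=-1+-37/12·τ+0·τ²+11/36·τ³=-147/32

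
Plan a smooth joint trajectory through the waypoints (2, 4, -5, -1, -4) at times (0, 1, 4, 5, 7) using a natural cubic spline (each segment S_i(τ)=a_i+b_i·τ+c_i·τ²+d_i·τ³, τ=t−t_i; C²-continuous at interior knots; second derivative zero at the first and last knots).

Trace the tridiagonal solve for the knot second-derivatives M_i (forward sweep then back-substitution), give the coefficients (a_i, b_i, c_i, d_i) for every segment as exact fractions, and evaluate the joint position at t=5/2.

  seg 0: a=2 b=2043/644 c=0 d=-755/644
  seg 1: a=4 b=-111/322 c=-2265/644 d=565/644
  seg 2: a=-5 b=1443/644 c=705/161 d=-241/92
  seg 3: a=-1 b=1011/322 c=-2241/644 d=747/1288
S(5/2) = -7571/5152

Δ: Δ0=2, Δ1=-3, Δ2=4, Δ3=-3/2
row 1: diag=8, rhs=-30; c'=3/8, d'=-15/4
row 2: denom=8−3·3/8=55/8; d'=(42−3·-15/4)/(55/8)=426/55
row 3: denom=6−1·8/55=322/55; d'=(-33−1·426/55)/(322/55)=-2241/322
back: M3=-2241/322
back: M2=426/55−8/55·-2241/322=1410/161
back: M1=-15/4−3/8·1410/161=-2265/322
M: M0=0, M1=-2265/322, M2=1410/161, M3=-2241/322, M4=0
seg 0: a=2, c=M0/2=0, d=(M1−M0)/(6·1)=-755/644, b=Δ0−h0·(2M0+M1)/6=2043/644
seg 1: a=4, c=M1/2=-2265/644, d=(M2−M1)/(6·3)=565/644, b=Δ1−h1·(2M1+M2)/6=-111/322
seg 2: a=-5, c=M2/2=705/161, d=(M3−M2)/(6·1)=-241/92, b=Δ2−h2·(2M2+M3)/6=1443/644
seg 3: a=-1, c=M3/2=-2241/644, d=(M4−M3)/(6·2)=747/1288, b=Δ3−h3·(2M3+M4)/6=1011/322
t_q=5/2 → seg 1, τ=3/2; S=4+-111/322·τ+-2265/644·τ²+565/644·τ³=-7571/5152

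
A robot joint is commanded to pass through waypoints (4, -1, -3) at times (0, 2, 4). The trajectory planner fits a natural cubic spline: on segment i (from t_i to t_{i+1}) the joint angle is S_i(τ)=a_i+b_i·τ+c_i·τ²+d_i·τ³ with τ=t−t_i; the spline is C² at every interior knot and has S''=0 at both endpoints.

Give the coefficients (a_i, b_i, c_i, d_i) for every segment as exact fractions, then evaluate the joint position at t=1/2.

  seg 0: a=4 b=-23/8 c=0 d=3/32
  seg 1: a=-1 b=-7/4 c=9/16 d=-3/32
S(1/2) = 659/256

Δ: Δ0=-5/2, Δ1=-1
row 1: diag=8, rhs=9; c'=1/4, d'=9/8
back: M1=9/8
M: M0=0, M1=9/8, M2=0
seg 0: a=4, c=M0/2=0, d=(M1−M0)/(6·2)=3/32, b=Δ0−h0·(2M0+M1)/6=-23/8
seg 1: a=-1, c=M1/2=9/16, d=(M2−M1)/(6·2)=-3/32, b=Δ1−h1·(2M1+M2)/6=-7/4
t_q=1/2 → seg 0, τ=1/2; S=4+-23/8·τ+0·τ²+3/32·τ³=659/256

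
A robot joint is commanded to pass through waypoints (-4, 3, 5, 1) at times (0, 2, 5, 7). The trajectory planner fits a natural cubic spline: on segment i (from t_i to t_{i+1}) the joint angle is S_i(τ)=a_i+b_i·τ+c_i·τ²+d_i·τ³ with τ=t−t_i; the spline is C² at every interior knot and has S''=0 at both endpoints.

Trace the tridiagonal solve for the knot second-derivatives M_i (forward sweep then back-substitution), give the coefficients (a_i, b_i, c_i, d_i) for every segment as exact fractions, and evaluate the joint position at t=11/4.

  seg 0: a=-4 b=2155/546 c=0 d=-61/546
  seg 1: a=3 b=1423/546 c=-61/91 d=1/126
  seg 2: a=5 b=-328/273 c=-109/182 d=109/1092
S(11/4) = 53359/11648

Δ: Δ0=7/2, Δ1=2/3, Δ2=-2
row 1: diag=10, rhs=-17; c'=3/10, d'=-17/10
row 2: denom=10−3·3/10=91/10; d'=(-16−3·-17/10)/(91/10)=-109/91
back: M2=-109/91
back: M1=-17/10−3/10·-109/91=-122/91
M: M0=0, M1=-122/91, M2=-109/91, M3=0
seg 0: a=-4, c=M0/2=0, d=(M1−M0)/(6·2)=-61/546, b=Δ0−h0·(2M0+M1)/6=2155/546
seg 1: a=3, c=M1/2=-61/91, d=(M2−M1)/(6·3)=1/126, b=Δ1−h1·(2M1+M2)/6=1423/546
seg 2: a=5, c=M2/2=-109/182, d=(M3−M2)/(6·2)=109/1092, b=Δ2−h2·(2M2+M3)/6=-328/273
t_q=11/4 → seg 1, τ=3/4; S=3+1423/546·τ+-61/91·τ²+1/126·τ³=53359/11648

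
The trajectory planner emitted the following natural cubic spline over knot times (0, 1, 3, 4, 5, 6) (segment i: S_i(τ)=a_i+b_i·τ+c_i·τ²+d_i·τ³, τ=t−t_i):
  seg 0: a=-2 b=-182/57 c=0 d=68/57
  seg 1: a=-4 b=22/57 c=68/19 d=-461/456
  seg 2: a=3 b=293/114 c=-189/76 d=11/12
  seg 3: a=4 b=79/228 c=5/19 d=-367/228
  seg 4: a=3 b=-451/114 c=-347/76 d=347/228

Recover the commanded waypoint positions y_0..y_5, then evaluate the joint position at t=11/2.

y_0=-2 y_1=-4 y_2=3 y_3=4 y_4=3 y_5=-4
S(11/2) = 43/608

y_0 = S_0(0) = a_0 = -2
y_1 = S_1(0) = a_1 = -4
y_2 = S_2(0) = a_2 = 3
y_3 = S_3(0) = a_3 = 4
y_4 = S_4(0) = a_4 = 3
y_5 = S_4(1) = -4
t_q=11/2 is in segment 4 (τ=1/2); S_4(τ)=43/608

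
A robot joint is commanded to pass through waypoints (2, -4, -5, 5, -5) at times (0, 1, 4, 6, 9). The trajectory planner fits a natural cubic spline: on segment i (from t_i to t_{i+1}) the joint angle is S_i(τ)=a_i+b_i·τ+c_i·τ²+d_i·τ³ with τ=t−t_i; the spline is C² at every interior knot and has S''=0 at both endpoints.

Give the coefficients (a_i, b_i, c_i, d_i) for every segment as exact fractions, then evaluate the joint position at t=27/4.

Δ: Δ0=-6, Δ1=-1/3, Δ2=5, Δ3=-10/3
row 1: diag=8, rhs=34; c'=3/8, d'=17/4
row 2: denom=10−3·3/8=71/8; d'=(32−3·17/4)/(71/8)=154/71
row 3: denom=10−2·16/71=678/71; d'=(-50−2·154/71)/(678/71)=-643/113
back: M3=-643/113
back: M2=154/71−16/71·-643/113=390/113
back: M1=17/4−3/8·390/113=334/113
M: M0=0, M1=334/113, M2=390/113, M3=-643/113, M4=0
seg 0: a=2, c=M0/2=0, d=(M1−M0)/(6·1)=167/339, b=Δ0−h0·(2M0+M1)/6=-2201/339
seg 1: a=-4, c=M1/2=167/113, d=(M2−M1)/(6·3)=28/1017, b=Δ1−h1·(2M1+M2)/6=-1700/339
seg 2: a=-5, c=M2/2=195/113, d=(M3−M2)/(6·2)=-1033/1356, b=Δ2−h2·(2M2+M3)/6=1558/339
seg 3: a=5, c=M3/2=-643/226, d=(M4−M3)/(6·3)=643/2034, b=Δ3−h3·(2M3+M4)/6=799/339
t_q=27/4 → seg 3, τ=3/4; S=5+799/339·τ+-643/226·τ²+643/2034·τ³=76669/14464

  seg 0: a=2 b=-2201/339 c=0 d=167/339
  seg 1: a=-4 b=-1700/339 c=167/113 d=28/1017
  seg 2: a=-5 b=1558/339 c=195/113 d=-1033/1356
  seg 3: a=5 b=799/339 c=-643/226 d=643/2034
S(27/4) = 76669/14464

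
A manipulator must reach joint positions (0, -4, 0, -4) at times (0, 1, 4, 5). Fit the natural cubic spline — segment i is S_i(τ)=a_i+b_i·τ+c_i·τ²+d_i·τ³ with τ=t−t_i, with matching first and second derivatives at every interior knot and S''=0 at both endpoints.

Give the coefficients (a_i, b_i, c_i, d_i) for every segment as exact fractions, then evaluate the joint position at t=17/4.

Δ: Δ0=-4, Δ1=4/3, Δ2=-4
row 1: diag=8, rhs=32; c'=3/8, d'=4
row 2: denom=8−3·3/8=55/8; d'=(-32−3·4)/(55/8)=-32/5
back: M2=-32/5
back: M1=4−3/8·-32/5=32/5
M: M0=0, M1=32/5, M2=-32/5, M3=0
seg 0: a=0, c=M0/2=0, d=(M1−M0)/(6·1)=16/15, b=Δ0−h0·(2M0+M1)/6=-76/15
seg 1: a=-4, c=M1/2=16/5, d=(M2−M1)/(6·3)=-32/45, b=Δ1−h1·(2M1+M2)/6=-28/15
seg 2: a=0, c=M2/2=-16/5, d=(M3−M2)/(6·1)=16/15, b=Δ2−h2·(2M2+M3)/6=-28/15
t_q=17/4 → seg 2, τ=1/4; S=0+-28/15·τ+-16/5·τ²+16/15·τ³=-13/20

  seg 0: a=0 b=-76/15 c=0 d=16/15
  seg 1: a=-4 b=-28/15 c=16/5 d=-32/45
  seg 2: a=0 b=-28/15 c=-16/5 d=16/15
S(17/4) = -13/20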